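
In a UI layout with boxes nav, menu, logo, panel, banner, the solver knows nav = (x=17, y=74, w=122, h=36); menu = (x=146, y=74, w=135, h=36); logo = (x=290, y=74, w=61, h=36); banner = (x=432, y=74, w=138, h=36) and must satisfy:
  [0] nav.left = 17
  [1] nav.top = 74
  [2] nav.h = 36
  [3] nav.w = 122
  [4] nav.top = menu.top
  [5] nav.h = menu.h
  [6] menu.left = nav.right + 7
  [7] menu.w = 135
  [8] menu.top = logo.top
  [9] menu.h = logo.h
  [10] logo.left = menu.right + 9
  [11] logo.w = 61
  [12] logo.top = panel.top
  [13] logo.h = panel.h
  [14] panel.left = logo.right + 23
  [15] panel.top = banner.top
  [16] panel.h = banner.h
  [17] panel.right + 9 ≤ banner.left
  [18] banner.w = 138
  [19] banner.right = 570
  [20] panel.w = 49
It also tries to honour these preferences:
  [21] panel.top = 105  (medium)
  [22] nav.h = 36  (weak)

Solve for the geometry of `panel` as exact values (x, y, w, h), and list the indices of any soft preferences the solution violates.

1. panel.y = 74  [logo.top = panel.top]
2. panel.h = 36  [logo.h = panel.h]
3. panel.x = 374  [panel.left = logo.right + 23]
4. panel.w = 49  [panel.w = 49]

panel = (x=374, y=74, w=49, h=36)
violated soft preferences: 21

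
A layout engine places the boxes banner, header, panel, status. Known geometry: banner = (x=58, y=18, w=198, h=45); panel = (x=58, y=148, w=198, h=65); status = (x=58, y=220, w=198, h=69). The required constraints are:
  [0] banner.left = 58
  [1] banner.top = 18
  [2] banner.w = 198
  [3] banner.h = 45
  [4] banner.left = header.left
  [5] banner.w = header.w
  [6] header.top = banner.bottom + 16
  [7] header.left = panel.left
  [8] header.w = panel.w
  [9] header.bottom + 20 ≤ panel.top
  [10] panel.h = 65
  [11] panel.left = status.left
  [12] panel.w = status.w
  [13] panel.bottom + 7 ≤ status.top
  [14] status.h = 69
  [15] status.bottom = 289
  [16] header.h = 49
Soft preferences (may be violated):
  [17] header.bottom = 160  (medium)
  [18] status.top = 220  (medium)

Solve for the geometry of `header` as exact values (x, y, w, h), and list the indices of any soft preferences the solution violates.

header = (x=58, y=79, w=198, h=49)
violated soft preferences: 17

1. header.x = 58  [banner.left = header.left]
2. header.w = 198  [banner.w = header.w]
3. header.y = 79  [header.top = banner.bottom + 16]
4. header.h = 49  [header.h = 49]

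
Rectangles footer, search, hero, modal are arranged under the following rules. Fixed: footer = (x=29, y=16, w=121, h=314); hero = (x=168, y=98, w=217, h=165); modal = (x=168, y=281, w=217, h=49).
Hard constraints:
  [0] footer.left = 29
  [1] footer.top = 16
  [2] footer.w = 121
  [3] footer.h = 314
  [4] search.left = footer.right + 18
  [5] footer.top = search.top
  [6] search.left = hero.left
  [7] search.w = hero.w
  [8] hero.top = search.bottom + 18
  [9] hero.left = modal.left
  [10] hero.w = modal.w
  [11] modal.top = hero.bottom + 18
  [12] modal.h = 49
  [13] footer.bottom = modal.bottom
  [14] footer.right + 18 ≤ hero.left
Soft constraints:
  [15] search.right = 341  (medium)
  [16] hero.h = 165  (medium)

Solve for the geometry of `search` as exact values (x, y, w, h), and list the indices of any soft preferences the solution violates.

1. search.x = 168  [search.left = footer.right + 18]
2. search.y = 16  [footer.top = search.top]
3. search.w = 217  [search.w = hero.w]
4. search.h = 64  [hero.top = search.bottom + 18]

search = (x=168, y=16, w=217, h=64)
violated soft preferences: 15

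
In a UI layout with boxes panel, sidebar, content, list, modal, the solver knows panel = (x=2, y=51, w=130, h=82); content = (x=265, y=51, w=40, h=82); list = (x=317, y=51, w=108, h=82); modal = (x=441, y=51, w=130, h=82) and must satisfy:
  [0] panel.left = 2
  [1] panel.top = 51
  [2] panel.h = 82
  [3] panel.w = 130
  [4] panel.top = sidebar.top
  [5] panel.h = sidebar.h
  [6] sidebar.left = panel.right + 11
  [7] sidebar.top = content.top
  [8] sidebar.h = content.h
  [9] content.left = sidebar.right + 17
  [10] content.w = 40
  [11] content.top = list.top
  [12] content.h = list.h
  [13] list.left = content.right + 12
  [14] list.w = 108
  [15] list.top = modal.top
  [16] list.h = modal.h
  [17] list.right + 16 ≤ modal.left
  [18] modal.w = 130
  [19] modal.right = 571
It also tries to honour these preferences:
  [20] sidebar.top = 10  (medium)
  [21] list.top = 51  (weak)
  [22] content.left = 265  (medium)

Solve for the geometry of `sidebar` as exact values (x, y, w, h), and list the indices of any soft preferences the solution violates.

1. sidebar.y = 51  [panel.top = sidebar.top]
2. sidebar.h = 82  [panel.h = sidebar.h]
3. sidebar.x = 143  [sidebar.left = panel.right + 11]
4. sidebar.w = 105  [content.left = sidebar.right + 17]

sidebar = (x=143, y=51, w=105, h=82)
violated soft preferences: 20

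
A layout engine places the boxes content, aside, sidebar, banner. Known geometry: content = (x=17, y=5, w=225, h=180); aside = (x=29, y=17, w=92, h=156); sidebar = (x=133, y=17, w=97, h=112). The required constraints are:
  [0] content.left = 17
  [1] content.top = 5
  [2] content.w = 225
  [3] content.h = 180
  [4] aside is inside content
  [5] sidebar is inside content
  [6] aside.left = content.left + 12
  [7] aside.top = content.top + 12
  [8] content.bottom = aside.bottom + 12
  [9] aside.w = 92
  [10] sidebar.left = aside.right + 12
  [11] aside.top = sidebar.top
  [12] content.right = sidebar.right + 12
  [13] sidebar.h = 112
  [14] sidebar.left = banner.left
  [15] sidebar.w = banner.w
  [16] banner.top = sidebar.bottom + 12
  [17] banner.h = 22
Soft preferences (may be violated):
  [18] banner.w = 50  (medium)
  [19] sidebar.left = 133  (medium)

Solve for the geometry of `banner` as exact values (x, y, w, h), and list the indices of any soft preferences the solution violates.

banner = (x=133, y=141, w=97, h=22)
violated soft preferences: 18

1. banner.x = 133  [sidebar.left = banner.left]
2. banner.w = 97  [sidebar.w = banner.w]
3. banner.y = 141  [banner.top = sidebar.bottom + 12]
4. banner.h = 22  [banner.h = 22]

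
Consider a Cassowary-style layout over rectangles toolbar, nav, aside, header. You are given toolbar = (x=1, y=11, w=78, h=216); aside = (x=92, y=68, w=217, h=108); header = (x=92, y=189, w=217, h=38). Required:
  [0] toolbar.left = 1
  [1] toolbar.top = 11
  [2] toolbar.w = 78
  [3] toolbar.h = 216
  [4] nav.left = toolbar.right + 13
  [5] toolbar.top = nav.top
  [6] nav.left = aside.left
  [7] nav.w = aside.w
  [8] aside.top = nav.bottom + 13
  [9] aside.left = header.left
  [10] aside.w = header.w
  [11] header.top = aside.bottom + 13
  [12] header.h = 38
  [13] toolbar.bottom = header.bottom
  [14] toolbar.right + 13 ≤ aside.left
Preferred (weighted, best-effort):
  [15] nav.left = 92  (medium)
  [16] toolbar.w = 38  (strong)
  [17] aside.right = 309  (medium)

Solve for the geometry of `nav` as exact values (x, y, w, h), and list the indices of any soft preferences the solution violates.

1. nav.x = 92  [nav.left = toolbar.right + 13]
2. nav.y = 11  [toolbar.top = nav.top]
3. nav.w = 217  [nav.w = aside.w]
4. nav.h = 44  [aside.top = nav.bottom + 13]

nav = (x=92, y=11, w=217, h=44)
violated soft preferences: 16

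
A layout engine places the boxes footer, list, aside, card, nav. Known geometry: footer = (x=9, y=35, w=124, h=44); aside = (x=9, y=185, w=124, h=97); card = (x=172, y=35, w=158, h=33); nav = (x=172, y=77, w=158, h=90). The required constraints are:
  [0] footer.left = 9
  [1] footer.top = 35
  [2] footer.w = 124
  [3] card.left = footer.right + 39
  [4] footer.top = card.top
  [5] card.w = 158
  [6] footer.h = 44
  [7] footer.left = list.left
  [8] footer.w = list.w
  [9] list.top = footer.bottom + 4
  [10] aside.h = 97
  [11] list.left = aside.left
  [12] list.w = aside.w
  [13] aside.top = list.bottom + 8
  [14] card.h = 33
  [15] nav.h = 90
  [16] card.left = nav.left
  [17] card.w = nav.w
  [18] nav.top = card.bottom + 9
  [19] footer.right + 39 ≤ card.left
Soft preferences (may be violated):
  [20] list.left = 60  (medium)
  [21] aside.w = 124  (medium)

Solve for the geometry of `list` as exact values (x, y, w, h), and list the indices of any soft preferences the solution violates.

list = (x=9, y=83, w=124, h=94)
violated soft preferences: 20

1. list.x = 9  [footer.left = list.left]
2. list.w = 124  [footer.w = list.w]
3. list.y = 83  [list.top = footer.bottom + 4]
4. list.h = 94  [aside.top = list.bottom + 8]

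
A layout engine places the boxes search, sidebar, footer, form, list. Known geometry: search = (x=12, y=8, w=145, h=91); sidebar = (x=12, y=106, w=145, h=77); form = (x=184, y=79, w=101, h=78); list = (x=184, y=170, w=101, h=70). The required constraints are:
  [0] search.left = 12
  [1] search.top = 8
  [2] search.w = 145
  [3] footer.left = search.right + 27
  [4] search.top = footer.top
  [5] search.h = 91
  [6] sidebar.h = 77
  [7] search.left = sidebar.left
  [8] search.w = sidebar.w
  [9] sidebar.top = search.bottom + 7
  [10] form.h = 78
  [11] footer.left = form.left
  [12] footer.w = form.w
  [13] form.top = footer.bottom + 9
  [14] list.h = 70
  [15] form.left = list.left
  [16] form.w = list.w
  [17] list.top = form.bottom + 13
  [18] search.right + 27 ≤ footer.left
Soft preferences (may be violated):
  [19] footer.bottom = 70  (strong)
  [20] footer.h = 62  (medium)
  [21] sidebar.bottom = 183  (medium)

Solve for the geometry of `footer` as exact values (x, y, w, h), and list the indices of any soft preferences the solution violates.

1. footer.x = 184  [footer.left = search.right + 27]
2. footer.y = 8  [search.top = footer.top]
3. footer.w = 101  [footer.w = form.w]
4. footer.h = 62  [form.top = footer.bottom + 9]

footer = (x=184, y=8, w=101, h=62)
violated soft preferences: none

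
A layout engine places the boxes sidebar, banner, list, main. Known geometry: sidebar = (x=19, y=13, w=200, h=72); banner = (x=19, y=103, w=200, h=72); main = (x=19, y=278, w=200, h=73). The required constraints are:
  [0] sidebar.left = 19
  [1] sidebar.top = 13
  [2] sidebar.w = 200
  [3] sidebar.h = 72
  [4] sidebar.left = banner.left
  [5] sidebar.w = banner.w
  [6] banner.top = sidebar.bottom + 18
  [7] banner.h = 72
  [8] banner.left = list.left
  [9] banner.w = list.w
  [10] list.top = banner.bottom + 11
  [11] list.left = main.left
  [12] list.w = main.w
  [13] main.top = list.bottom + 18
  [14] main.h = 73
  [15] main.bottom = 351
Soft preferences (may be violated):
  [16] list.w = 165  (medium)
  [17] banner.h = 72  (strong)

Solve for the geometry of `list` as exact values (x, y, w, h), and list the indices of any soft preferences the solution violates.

list = (x=19, y=186, w=200, h=74)
violated soft preferences: 16

1. list.x = 19  [banner.left = list.left]
2. list.w = 200  [banner.w = list.w]
3. list.y = 186  [list.top = banner.bottom + 11]
4. list.h = 74  [main.top = list.bottom + 18]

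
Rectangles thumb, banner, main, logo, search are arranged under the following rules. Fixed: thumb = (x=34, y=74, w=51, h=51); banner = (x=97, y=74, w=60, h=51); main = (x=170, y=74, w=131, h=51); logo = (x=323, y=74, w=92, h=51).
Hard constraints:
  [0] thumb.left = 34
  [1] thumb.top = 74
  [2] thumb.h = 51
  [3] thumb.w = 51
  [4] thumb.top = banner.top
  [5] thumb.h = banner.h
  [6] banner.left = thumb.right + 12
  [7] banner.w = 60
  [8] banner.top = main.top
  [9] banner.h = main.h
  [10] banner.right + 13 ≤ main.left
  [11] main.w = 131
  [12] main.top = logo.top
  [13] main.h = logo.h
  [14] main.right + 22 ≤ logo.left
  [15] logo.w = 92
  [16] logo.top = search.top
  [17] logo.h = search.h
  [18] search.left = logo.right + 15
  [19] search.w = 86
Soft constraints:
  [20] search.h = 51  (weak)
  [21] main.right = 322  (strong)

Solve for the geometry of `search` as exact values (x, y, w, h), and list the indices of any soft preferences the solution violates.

search = (x=430, y=74, w=86, h=51)
violated soft preferences: 21

1. search.y = 74  [logo.top = search.top]
2. search.h = 51  [logo.h = search.h]
3. search.x = 430  [search.left = logo.right + 15]
4. search.w = 86  [search.w = 86]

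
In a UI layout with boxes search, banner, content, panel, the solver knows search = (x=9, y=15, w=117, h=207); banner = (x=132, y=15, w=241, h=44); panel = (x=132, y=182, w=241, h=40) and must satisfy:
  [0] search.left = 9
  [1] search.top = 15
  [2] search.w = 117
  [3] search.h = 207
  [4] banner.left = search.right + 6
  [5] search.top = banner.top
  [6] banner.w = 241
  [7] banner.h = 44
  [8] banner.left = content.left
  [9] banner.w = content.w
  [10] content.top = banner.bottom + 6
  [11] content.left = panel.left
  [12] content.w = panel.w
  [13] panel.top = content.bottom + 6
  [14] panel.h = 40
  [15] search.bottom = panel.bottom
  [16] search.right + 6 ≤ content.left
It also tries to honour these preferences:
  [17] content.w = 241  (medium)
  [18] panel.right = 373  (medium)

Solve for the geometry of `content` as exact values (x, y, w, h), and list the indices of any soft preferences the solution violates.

1. content.x = 132  [banner.left = content.left]
2. content.w = 241  [banner.w = content.w]
3. content.y = 65  [content.top = banner.bottom + 6]
4. content.h = 111  [panel.top = content.bottom + 6]

content = (x=132, y=65, w=241, h=111)
violated soft preferences: none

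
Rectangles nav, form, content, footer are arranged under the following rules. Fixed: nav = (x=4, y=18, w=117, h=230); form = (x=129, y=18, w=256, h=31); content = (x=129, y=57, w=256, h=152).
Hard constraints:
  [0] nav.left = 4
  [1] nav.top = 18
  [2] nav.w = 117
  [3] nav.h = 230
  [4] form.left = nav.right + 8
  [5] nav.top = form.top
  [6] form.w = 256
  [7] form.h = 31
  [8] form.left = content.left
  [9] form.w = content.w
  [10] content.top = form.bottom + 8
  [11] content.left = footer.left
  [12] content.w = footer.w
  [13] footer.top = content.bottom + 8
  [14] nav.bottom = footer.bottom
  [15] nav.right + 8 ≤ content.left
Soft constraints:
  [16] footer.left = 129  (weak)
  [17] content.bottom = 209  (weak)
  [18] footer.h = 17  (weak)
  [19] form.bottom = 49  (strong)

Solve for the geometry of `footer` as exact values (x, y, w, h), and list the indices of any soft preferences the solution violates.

footer = (x=129, y=217, w=256, h=31)
violated soft preferences: 18

1. footer.x = 129  [content.left = footer.left]
2. footer.w = 256  [content.w = footer.w]
3. footer.y = 217  [footer.top = content.bottom + 8]
4. footer.h = 31  [nav.bottom = footer.bottom]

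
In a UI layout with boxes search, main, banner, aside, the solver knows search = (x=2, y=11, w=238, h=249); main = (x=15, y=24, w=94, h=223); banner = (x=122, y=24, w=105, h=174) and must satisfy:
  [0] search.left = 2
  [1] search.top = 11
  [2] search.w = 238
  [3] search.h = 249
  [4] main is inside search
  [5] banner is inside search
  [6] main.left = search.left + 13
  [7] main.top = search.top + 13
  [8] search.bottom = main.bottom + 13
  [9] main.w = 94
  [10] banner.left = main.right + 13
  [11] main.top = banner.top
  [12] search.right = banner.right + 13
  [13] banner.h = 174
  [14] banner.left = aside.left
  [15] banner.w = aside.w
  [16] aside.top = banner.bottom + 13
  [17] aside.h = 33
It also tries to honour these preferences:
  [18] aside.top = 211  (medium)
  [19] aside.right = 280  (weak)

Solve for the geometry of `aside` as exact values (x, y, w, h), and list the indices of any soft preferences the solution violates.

1. aside.x = 122  [banner.left = aside.left]
2. aside.w = 105  [banner.w = aside.w]
3. aside.y = 211  [aside.top = banner.bottom + 13]
4. aside.h = 33  [aside.h = 33]

aside = (x=122, y=211, w=105, h=33)
violated soft preferences: 19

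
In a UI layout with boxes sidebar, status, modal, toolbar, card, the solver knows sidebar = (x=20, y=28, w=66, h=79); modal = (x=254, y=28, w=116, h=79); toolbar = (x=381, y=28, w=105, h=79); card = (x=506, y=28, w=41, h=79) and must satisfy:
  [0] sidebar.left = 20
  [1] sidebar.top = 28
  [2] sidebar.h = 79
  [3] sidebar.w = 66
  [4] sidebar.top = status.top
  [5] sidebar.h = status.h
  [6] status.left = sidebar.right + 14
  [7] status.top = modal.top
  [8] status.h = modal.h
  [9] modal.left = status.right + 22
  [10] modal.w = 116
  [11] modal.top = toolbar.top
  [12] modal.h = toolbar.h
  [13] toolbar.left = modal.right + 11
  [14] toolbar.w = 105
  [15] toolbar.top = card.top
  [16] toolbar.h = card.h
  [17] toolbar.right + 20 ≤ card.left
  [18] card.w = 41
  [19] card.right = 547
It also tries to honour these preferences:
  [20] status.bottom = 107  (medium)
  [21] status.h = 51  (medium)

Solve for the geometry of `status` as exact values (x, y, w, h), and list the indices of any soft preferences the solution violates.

1. status.y = 28  [sidebar.top = status.top]
2. status.h = 79  [sidebar.h = status.h]
3. status.x = 100  [status.left = sidebar.right + 14]
4. status.w = 132  [modal.left = status.right + 22]

status = (x=100, y=28, w=132, h=79)
violated soft preferences: 21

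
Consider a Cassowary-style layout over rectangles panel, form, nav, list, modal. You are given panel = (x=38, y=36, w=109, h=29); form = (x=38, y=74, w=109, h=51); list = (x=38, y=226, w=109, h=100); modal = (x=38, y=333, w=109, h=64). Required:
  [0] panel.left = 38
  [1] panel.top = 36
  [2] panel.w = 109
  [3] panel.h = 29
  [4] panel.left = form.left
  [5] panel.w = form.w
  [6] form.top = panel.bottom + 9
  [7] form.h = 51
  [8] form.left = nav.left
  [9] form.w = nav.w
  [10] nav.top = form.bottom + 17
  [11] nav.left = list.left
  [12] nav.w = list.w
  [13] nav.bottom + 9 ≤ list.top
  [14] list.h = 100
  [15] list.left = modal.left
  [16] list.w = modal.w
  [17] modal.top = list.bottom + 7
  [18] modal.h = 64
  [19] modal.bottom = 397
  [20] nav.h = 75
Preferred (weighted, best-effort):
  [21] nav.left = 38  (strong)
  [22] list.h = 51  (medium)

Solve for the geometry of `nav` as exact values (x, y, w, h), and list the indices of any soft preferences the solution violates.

nav = (x=38, y=142, w=109, h=75)
violated soft preferences: 22

1. nav.x = 38  [form.left = nav.left]
2. nav.w = 109  [form.w = nav.w]
3. nav.y = 142  [nav.top = form.bottom + 17]
4. nav.h = 75  [nav.h = 75]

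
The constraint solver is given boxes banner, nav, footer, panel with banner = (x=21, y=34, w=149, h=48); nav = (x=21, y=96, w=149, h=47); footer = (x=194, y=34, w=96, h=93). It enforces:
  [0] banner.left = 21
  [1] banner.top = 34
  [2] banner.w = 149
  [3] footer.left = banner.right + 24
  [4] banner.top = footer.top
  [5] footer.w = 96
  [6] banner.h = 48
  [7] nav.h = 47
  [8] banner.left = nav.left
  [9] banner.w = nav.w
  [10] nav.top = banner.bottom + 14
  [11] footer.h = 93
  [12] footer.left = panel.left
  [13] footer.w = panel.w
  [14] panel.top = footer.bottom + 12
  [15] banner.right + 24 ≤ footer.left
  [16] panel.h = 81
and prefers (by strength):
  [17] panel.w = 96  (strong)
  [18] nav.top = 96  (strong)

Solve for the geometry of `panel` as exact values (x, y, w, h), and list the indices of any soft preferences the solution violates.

1. panel.x = 194  [footer.left = panel.left]
2. panel.w = 96  [footer.w = panel.w]
3. panel.y = 139  [panel.top = footer.bottom + 12]
4. panel.h = 81  [panel.h = 81]

panel = (x=194, y=139, w=96, h=81)
violated soft preferences: none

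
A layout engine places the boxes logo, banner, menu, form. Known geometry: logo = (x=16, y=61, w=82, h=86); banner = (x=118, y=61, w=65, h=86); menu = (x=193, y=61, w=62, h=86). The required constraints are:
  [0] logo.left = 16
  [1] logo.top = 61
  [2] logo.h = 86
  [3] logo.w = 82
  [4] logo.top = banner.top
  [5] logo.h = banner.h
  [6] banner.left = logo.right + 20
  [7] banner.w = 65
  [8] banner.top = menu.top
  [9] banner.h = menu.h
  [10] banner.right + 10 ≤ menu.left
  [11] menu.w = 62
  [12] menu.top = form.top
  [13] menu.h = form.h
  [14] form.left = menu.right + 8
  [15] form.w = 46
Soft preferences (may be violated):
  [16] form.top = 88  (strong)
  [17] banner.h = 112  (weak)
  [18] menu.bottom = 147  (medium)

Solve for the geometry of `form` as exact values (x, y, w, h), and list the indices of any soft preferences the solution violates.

form = (x=263, y=61, w=46, h=86)
violated soft preferences: 16, 17

1. form.y = 61  [menu.top = form.top]
2. form.h = 86  [menu.h = form.h]
3. form.x = 263  [form.left = menu.right + 8]
4. form.w = 46  [form.w = 46]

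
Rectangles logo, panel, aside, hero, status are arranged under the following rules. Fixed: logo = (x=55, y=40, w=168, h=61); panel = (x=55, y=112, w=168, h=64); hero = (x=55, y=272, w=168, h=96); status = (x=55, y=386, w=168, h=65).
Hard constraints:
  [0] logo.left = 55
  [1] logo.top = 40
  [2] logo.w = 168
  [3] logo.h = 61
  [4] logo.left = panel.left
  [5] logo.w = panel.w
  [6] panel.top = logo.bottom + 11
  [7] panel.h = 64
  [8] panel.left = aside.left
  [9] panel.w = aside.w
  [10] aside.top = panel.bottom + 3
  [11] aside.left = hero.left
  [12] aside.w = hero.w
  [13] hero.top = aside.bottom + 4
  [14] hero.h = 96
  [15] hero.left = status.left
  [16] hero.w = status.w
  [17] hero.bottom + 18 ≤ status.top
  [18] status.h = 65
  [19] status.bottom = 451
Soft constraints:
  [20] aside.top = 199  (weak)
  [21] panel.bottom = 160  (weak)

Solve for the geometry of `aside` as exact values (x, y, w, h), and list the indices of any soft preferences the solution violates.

aside = (x=55, y=179, w=168, h=89)
violated soft preferences: 20, 21

1. aside.x = 55  [panel.left = aside.left]
2. aside.w = 168  [panel.w = aside.w]
3. aside.y = 179  [aside.top = panel.bottom + 3]
4. aside.h = 89  [hero.top = aside.bottom + 4]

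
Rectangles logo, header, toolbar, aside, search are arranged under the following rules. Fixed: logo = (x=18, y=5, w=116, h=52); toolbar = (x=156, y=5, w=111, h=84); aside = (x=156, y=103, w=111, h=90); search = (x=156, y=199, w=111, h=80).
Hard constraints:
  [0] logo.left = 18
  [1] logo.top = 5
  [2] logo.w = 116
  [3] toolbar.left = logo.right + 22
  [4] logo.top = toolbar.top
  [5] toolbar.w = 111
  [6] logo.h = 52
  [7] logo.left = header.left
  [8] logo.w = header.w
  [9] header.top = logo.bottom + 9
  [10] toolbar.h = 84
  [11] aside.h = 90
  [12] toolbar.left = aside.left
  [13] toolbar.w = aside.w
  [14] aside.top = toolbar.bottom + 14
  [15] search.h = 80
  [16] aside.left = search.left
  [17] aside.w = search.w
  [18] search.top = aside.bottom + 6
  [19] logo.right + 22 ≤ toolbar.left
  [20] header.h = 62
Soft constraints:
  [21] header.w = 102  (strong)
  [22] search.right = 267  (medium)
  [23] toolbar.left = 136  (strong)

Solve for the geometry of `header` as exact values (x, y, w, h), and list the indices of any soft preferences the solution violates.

header = (x=18, y=66, w=116, h=62)
violated soft preferences: 21, 23

1. header.x = 18  [logo.left = header.left]
2. header.w = 116  [logo.w = header.w]
3. header.y = 66  [header.top = logo.bottom + 9]
4. header.h = 62  [header.h = 62]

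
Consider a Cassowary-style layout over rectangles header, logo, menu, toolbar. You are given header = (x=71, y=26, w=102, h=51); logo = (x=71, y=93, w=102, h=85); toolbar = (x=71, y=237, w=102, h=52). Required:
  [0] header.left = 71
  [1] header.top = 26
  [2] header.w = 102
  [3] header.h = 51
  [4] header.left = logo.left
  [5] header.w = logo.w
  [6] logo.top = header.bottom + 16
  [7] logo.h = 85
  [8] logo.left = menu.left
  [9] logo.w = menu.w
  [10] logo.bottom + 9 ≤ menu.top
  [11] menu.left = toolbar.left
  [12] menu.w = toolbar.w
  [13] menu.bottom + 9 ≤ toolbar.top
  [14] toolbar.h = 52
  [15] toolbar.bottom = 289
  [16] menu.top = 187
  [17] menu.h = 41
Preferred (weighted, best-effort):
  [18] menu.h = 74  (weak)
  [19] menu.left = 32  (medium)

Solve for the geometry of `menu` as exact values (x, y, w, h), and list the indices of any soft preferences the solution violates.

menu = (x=71, y=187, w=102, h=41)
violated soft preferences: 18, 19

1. menu.x = 71  [logo.left = menu.left]
2. menu.w = 102  [logo.w = menu.w]
3. menu.y = 187  [menu.top = 187]
4. menu.h = 41  [menu.h = 41]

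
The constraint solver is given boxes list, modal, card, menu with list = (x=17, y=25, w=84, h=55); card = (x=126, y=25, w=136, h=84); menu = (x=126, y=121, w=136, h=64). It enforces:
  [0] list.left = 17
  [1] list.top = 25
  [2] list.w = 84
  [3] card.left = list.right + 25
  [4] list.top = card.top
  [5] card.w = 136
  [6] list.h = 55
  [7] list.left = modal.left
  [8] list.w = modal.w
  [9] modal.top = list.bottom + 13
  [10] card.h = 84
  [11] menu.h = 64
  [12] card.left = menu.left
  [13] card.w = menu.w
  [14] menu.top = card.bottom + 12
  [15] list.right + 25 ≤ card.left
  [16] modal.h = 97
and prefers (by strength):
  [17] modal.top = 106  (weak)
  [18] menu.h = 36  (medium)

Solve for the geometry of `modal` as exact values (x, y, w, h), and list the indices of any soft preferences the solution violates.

1. modal.x = 17  [list.left = modal.left]
2. modal.w = 84  [list.w = modal.w]
3. modal.y = 93  [modal.top = list.bottom + 13]
4. modal.h = 97  [modal.h = 97]

modal = (x=17, y=93, w=84, h=97)
violated soft preferences: 17, 18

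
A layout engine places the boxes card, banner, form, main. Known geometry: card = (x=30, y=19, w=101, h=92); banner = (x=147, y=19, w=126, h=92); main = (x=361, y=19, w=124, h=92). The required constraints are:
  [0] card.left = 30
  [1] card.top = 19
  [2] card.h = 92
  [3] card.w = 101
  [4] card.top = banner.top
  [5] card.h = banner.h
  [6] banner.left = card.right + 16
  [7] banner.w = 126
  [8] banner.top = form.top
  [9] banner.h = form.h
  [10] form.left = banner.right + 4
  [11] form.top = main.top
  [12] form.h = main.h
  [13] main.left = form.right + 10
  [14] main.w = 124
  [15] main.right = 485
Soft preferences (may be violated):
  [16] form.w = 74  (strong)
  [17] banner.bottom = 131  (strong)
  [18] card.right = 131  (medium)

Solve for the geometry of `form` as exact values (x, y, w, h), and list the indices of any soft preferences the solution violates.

1. form.y = 19  [banner.top = form.top]
2. form.h = 92  [banner.h = form.h]
3. form.x = 277  [form.left = banner.right + 4]
4. form.w = 74  [main.left = form.right + 10]

form = (x=277, y=19, w=74, h=92)
violated soft preferences: 17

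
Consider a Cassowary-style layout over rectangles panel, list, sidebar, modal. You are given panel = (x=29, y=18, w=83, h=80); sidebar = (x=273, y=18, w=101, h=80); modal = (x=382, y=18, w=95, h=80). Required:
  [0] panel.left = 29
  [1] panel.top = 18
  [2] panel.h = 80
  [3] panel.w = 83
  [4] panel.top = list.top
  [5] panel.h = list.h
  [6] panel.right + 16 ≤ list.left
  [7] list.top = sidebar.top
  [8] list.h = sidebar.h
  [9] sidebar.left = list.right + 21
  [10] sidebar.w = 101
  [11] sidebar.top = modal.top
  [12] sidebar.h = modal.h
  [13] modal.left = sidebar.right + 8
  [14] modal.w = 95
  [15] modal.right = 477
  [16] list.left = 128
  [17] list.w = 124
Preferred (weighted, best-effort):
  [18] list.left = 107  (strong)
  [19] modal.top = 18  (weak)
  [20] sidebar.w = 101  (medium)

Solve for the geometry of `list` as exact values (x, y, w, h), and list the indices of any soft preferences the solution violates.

list = (x=128, y=18, w=124, h=80)
violated soft preferences: 18

1. list.y = 18  [panel.top = list.top]
2. list.h = 80  [panel.h = list.h]
3. list.x = 128  [list.left = 128]
4. list.w = 124  [list.w = 124]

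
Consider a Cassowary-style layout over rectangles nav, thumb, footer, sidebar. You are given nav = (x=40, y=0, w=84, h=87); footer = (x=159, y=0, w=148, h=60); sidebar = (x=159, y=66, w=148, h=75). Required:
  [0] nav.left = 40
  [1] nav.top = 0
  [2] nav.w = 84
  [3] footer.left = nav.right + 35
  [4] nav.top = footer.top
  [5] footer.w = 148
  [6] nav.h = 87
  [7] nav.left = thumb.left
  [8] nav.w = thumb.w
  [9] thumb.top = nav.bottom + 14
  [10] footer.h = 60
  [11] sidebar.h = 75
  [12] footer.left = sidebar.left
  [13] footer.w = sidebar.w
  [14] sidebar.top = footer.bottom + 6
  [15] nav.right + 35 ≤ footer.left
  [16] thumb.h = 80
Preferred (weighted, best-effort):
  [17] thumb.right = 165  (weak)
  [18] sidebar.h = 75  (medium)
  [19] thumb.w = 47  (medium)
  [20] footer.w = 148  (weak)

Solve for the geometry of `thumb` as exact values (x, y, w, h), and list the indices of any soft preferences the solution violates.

1. thumb.x = 40  [nav.left = thumb.left]
2. thumb.w = 84  [nav.w = thumb.w]
3. thumb.y = 101  [thumb.top = nav.bottom + 14]
4. thumb.h = 80  [thumb.h = 80]

thumb = (x=40, y=101, w=84, h=80)
violated soft preferences: 17, 19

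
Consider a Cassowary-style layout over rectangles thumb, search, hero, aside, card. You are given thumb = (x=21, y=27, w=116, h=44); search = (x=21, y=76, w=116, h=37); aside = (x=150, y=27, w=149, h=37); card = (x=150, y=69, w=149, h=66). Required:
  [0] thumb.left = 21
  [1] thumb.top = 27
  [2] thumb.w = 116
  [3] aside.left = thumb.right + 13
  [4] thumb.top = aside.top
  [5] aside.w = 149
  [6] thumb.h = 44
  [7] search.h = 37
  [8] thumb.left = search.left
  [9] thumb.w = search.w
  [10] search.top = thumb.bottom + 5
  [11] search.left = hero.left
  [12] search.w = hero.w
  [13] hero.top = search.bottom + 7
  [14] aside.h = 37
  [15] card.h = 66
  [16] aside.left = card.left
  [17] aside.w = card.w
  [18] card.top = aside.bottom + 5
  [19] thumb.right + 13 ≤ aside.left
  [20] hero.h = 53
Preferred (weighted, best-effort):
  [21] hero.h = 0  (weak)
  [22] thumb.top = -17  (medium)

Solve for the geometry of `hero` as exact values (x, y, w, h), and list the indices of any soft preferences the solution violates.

hero = (x=21, y=120, w=116, h=53)
violated soft preferences: 21, 22

1. hero.x = 21  [search.left = hero.left]
2. hero.w = 116  [search.w = hero.w]
3. hero.y = 120  [hero.top = search.bottom + 7]
4. hero.h = 53  [hero.h = 53]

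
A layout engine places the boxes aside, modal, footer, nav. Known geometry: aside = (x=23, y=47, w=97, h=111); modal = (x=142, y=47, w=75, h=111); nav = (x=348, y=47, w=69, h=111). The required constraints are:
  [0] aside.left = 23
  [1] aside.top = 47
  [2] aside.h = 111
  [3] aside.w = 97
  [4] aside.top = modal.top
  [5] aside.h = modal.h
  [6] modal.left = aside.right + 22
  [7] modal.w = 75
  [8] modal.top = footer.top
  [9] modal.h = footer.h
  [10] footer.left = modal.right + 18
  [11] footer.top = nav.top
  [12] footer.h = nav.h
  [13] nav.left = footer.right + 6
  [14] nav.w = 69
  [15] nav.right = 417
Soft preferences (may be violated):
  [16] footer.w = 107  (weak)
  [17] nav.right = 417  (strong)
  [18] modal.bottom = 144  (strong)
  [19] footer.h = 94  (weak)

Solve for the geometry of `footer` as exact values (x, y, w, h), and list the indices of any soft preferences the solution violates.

1. footer.y = 47  [modal.top = footer.top]
2. footer.h = 111  [modal.h = footer.h]
3. footer.x = 235  [footer.left = modal.right + 18]
4. footer.w = 107  [nav.left = footer.right + 6]

footer = (x=235, y=47, w=107, h=111)
violated soft preferences: 18, 19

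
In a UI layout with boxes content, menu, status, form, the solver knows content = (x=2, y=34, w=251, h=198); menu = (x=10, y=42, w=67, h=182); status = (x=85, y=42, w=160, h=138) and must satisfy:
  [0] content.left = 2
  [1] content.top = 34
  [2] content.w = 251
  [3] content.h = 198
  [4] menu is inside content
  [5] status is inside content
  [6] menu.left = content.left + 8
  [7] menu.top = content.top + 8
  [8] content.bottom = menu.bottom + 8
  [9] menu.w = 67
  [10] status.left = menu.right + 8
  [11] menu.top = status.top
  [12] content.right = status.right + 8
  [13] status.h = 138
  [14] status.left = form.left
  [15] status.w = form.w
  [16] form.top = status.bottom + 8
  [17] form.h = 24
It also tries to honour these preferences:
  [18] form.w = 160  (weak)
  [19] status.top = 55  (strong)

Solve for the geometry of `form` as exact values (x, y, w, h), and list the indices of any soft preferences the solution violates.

1. form.x = 85  [status.left = form.left]
2. form.w = 160  [status.w = form.w]
3. form.y = 188  [form.top = status.bottom + 8]
4. form.h = 24  [form.h = 24]

form = (x=85, y=188, w=160, h=24)
violated soft preferences: 19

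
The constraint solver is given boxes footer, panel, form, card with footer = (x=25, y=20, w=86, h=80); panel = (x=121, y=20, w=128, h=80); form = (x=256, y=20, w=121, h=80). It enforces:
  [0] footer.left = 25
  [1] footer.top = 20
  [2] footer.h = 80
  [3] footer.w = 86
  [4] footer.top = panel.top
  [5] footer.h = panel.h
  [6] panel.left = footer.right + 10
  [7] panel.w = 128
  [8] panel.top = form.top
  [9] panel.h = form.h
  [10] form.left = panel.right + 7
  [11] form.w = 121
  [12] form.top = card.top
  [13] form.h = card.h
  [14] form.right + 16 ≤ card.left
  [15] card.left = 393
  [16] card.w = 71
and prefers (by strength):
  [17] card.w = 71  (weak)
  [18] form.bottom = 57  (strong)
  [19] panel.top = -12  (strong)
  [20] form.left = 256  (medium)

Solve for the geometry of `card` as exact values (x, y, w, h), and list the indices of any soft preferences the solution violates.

1. card.y = 20  [form.top = card.top]
2. card.h = 80  [form.h = card.h]
3. card.x = 393  [card.left = 393]
4. card.w = 71  [card.w = 71]

card = (x=393, y=20, w=71, h=80)
violated soft preferences: 18, 19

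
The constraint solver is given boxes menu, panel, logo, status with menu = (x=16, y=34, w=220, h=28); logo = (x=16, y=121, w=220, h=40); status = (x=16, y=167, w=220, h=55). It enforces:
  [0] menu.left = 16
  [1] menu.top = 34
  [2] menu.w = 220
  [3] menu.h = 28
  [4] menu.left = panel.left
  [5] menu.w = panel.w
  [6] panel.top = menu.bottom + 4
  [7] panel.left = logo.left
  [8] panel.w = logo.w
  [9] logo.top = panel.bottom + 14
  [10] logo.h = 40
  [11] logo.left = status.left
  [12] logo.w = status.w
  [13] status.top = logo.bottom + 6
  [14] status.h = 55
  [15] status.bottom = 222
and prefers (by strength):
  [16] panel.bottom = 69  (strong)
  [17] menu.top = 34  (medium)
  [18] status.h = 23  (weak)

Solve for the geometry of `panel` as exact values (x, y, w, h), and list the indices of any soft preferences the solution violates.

1. panel.x = 16  [menu.left = panel.left]
2. panel.w = 220  [menu.w = panel.w]
3. panel.y = 66  [panel.top = menu.bottom + 4]
4. panel.h = 41  [logo.top = panel.bottom + 14]

panel = (x=16, y=66, w=220, h=41)
violated soft preferences: 16, 18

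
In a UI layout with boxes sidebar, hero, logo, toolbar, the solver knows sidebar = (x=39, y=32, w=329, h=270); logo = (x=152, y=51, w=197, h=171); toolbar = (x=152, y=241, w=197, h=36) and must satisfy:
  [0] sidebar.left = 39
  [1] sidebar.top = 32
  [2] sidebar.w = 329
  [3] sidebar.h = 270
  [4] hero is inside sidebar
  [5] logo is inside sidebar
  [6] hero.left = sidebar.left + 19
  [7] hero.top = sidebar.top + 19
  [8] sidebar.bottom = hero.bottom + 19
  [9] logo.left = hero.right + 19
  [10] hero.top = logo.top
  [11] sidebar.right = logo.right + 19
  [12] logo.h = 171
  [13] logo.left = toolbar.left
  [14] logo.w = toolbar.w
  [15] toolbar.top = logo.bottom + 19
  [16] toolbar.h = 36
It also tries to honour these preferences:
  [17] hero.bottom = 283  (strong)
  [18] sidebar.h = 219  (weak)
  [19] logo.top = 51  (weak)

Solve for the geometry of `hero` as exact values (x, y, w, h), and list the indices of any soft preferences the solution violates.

1. hero.x = 58  [hero.left = sidebar.left + 19]
2. hero.y = 51  [hero.top = sidebar.top + 19]
3. hero.h = 232  [sidebar.bottom = hero.bottom + 19]
4. hero.w = 75  [logo.left = hero.right + 19]

hero = (x=58, y=51, w=75, h=232)
violated soft preferences: 18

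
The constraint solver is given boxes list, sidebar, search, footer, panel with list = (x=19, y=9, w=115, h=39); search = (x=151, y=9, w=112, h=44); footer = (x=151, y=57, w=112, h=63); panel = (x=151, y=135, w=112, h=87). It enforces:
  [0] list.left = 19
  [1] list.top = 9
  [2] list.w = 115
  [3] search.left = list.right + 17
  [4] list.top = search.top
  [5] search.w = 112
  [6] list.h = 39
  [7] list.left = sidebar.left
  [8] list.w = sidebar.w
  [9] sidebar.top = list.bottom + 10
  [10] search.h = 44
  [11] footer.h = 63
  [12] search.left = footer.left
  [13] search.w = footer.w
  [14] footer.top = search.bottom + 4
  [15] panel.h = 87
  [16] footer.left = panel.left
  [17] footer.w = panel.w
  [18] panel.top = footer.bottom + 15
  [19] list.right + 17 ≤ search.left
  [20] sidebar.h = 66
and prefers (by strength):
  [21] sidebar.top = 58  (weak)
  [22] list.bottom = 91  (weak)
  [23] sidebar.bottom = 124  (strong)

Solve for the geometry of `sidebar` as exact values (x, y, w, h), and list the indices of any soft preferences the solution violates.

1. sidebar.x = 19  [list.left = sidebar.left]
2. sidebar.w = 115  [list.w = sidebar.w]
3. sidebar.y = 58  [sidebar.top = list.bottom + 10]
4. sidebar.h = 66  [sidebar.h = 66]

sidebar = (x=19, y=58, w=115, h=66)
violated soft preferences: 22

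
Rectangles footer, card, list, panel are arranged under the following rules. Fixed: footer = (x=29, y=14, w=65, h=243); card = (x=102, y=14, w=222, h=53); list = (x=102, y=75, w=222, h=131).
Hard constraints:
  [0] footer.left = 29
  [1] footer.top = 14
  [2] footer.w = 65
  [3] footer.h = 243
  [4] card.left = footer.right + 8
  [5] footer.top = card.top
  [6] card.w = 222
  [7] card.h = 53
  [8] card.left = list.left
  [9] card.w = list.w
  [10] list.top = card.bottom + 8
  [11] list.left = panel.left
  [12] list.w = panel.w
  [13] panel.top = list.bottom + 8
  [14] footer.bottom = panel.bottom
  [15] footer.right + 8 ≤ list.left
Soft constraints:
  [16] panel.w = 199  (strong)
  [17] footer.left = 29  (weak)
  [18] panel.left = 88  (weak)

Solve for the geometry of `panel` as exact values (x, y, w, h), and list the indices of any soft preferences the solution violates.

1. panel.x = 102  [list.left = panel.left]
2. panel.w = 222  [list.w = panel.w]
3. panel.y = 214  [panel.top = list.bottom + 8]
4. panel.h = 43  [footer.bottom = panel.bottom]

panel = (x=102, y=214, w=222, h=43)
violated soft preferences: 16, 18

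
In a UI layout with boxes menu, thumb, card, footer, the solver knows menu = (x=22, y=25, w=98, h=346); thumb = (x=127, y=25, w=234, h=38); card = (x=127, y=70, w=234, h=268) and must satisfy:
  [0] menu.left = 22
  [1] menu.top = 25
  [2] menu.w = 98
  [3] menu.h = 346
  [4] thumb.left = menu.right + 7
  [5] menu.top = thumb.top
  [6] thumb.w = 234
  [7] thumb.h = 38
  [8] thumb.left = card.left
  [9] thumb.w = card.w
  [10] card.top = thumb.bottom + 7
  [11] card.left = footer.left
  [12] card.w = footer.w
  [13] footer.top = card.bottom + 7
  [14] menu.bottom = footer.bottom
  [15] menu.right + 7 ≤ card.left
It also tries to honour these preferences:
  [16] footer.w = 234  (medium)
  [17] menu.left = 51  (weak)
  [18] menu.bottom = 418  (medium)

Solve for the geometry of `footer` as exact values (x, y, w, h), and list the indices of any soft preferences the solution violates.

1. footer.x = 127  [card.left = footer.left]
2. footer.w = 234  [card.w = footer.w]
3. footer.y = 345  [footer.top = card.bottom + 7]
4. footer.h = 26  [menu.bottom = footer.bottom]

footer = (x=127, y=345, w=234, h=26)
violated soft preferences: 17, 18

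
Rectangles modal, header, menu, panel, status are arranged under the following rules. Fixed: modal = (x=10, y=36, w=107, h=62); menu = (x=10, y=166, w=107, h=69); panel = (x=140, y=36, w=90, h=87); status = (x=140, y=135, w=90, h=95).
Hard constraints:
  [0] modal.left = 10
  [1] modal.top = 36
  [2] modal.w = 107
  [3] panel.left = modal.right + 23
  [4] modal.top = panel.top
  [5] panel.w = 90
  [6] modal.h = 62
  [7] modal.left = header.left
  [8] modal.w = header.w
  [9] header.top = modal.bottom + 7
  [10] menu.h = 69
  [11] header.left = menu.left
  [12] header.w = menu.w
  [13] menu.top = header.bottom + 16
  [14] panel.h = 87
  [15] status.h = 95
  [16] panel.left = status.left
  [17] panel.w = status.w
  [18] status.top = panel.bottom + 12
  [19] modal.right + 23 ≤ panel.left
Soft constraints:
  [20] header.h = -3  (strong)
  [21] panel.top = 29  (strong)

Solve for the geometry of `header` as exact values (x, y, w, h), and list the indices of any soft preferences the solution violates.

header = (x=10, y=105, w=107, h=45)
violated soft preferences: 20, 21

1. header.x = 10  [modal.left = header.left]
2. header.w = 107  [modal.w = header.w]
3. header.y = 105  [header.top = modal.bottom + 7]
4. header.h = 45  [menu.top = header.bottom + 16]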